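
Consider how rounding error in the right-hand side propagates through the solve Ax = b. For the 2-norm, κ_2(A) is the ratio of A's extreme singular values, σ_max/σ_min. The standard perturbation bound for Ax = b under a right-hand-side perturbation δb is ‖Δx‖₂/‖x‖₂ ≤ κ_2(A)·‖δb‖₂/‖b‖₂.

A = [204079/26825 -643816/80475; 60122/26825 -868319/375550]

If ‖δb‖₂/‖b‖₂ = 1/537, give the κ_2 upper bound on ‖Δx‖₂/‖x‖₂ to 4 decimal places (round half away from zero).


0.7235

AᵀA = [72420629/1151329 -1596852625/24177909; -1596852625/24177909 140844181081/2030944356]; tr = 319374757/2414916, det = 279841/2414916
λ_max, λ_min = (319374757/2414916 ± √101997532238775625/5831819287056)/2 = 529/4, 529/603729
so κ_2 = √((529/4) / (529/603729)) = 388.5000
worst-case relative error ≤ 388.5000 × 1/537 = 0.7235


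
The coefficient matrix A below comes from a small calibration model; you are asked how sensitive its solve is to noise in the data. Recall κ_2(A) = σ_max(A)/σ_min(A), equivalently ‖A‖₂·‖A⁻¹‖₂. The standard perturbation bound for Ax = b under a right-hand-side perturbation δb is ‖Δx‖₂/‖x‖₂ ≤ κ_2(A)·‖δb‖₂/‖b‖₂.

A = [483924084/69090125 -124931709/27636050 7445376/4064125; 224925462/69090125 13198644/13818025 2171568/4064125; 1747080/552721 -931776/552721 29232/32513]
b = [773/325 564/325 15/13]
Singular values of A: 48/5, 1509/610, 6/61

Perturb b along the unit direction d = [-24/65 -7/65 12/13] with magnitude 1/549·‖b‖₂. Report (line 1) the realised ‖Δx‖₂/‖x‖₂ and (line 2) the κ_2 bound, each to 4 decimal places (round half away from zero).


from the listed singular values, σ₁ = 48/5, σ_n = 6/61
κ_2(A) = (48/5) / (6/61) = 97.6000
perturbation bound = 97.6000·1/549 = 0.1778
solve Ax = b  →  x = [0.4592 0.2132 0.0686]
‖b‖ = 3.1623, ‖x‖ = 0.5109
re-solving with b+δb shifts x by Δx of norm 0.0586
realised ‖Δx‖/‖x‖ = 0.1146
realised/bound (from unrounded values) ≈ 0.6447

0.1146
0.1778


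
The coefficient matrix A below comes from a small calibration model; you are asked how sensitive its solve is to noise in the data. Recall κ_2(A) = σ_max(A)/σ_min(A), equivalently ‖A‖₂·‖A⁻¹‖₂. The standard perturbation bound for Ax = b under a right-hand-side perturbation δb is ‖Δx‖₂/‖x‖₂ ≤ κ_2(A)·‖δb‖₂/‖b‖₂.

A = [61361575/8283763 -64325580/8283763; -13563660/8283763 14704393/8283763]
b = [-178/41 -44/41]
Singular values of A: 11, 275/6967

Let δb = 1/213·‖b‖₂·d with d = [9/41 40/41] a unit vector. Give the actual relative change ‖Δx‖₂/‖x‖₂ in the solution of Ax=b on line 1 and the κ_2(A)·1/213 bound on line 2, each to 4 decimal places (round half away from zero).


from the listed singular values, σ₁ = 11, σ_n = 275/6967
κ_2(A) = 11 / (275/6967) = 278.6800
perturbation bound = 278.6800·1/213 = 1.3084
solve Ax = b  →  x = [-36.9422 -34.6809]
2-norm of b is 4.4721; of x, 50.6704
with δb = [0.0046 0.0205], A·Δx = δb → ‖Δx‖ = 0.5319
dividing the unrounded norms, ‖Δx‖/‖x‖ = 0.0105
realised/bound (from unrounded values) ≈ 0.0080

0.0105
1.3084


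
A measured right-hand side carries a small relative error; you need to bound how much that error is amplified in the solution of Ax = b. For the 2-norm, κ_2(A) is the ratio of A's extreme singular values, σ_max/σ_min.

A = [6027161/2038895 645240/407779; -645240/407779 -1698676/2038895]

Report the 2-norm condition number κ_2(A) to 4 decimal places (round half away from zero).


352.7500

AᵀA = [161712927889/14384404225 3449840184/575376169; 3449840184/575376169 45999538384/14384404225]; tr = 718728257/49773025, det = 2085136/1244325625
λ_max, λ_min = (718728257/49773025 ± √20662148081842281/99094160706025)/2 = 361/25, 5776/49773025
σ_max=√(361/25)=(19/5), σ_min=√(5776/49773025)=(76/7055) → κ = 352.7500


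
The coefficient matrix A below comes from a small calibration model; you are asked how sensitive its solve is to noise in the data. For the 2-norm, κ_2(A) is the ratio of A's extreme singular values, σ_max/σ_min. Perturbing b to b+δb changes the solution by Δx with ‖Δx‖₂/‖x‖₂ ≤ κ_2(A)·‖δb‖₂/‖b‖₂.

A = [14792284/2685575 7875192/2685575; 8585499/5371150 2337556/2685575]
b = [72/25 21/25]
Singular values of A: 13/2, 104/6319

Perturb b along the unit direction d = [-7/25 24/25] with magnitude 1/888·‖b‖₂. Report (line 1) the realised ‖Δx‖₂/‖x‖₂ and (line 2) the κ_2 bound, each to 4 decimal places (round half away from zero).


from the listed singular values, σ₁ = 13/2, σ_n = 104/6319
κ = σ_max/σ_min = (13/2)/(104/6319) = 394.9375
perturbation bound = 394.9375·1/888 = 0.4447
solve Ax = b  →  x = [0.4072 0.2172]
‖b‖₂ = 3.0000 and ‖x‖₂ = 0.4615
re-solving with b+δb shifts x by Δx of norm 0.2053
dividing the unrounded norms, ‖Δx‖/‖x‖ = 0.4447
tightness: 0.4447 against a bound of 0.4447; the bound is attained (ratio 1)

0.4447
0.4447


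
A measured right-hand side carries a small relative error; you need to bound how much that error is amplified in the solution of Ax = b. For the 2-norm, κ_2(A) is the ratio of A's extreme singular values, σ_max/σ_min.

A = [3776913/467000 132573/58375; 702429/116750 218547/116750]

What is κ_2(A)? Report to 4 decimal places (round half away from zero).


74.7200

M = AᵀA = [886383032409/8723560000 32309767539/1090445000; 32309767539/1090445000 4722607701/545222500]. tr(M)=1539111609/13957696, det(M)=121550625/55830784
λ_max, λ_min = (1539111609/13957696 ± √2367167978286208881/194817277628416)/2 = 441/4, 275625/13957696
κ_2(A) = √(λ_max/λ_min) = √((441/4) / (275625/13957696)) = 74.7200


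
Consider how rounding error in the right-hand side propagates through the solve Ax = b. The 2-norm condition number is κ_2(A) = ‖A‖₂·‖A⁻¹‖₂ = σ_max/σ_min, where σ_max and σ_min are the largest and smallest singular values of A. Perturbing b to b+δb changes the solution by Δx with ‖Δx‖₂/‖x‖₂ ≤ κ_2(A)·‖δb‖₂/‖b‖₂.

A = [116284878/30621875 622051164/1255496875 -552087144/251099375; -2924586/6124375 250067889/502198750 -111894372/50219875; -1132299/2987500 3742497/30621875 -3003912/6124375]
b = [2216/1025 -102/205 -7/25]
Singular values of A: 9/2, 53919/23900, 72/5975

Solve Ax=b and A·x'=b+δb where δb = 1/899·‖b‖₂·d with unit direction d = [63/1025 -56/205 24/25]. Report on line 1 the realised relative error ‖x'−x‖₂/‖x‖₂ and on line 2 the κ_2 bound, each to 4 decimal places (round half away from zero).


0.3288
0.4154

largest singular value 9/2, smallest 72/5975
condition number: (9/2) ÷ (72/5975) = 373.4375
κ_2(A)·‖δb‖/‖b‖ = 0.4154
solve Ax = b  →  x = [0.6215 -0.0193 0.0858]
2-norm of b is 2.2361; of x, 0.6277
re-solving with b+δb shifts x by Δx of norm 0.2064
dividing the unrounded norms, ‖Δx‖/‖x‖ = 0.3288
tightness: 0.3288 against a bound of 0.4154 (unrounded ratio ≈ 0.7916)


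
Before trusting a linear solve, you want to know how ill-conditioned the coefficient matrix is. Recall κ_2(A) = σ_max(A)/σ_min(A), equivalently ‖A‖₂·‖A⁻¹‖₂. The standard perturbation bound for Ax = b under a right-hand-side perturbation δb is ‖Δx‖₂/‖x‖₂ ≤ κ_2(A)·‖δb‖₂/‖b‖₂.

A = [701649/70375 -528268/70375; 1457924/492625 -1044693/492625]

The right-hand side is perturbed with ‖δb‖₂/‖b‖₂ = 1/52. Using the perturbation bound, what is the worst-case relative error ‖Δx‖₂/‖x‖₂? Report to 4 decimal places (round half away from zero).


form AᵀA = [41998075249/388287025 -31496575968/388287025; -31496575968/388287025 23625072601/388287025] with trace 2624925914/15531481 and determinant 17850625/15531481
solving λ² − 2624925914/15531481·λ + 17850625/15531481 = 0 gives λ = 169, 105625/15531481
so κ_2 = √(169 / (105625/15531481)) = 157.6400
perturbation bound = 157.6400·1/52 = 3.0315

3.0315


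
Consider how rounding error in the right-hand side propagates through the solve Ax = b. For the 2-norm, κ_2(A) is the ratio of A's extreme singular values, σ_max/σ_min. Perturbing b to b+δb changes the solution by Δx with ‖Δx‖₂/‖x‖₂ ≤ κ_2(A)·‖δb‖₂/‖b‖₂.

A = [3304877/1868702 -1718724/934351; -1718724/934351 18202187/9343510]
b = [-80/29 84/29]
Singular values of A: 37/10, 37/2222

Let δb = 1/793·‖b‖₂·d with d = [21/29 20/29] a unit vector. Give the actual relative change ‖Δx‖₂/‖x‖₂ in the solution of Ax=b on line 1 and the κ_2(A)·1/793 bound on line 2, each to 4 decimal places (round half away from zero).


σ_max = 37/10, σ_min = 37/2222
condition number: (37/10) ÷ (37/2222) = 222.2000
bound on ‖Δx‖/‖x‖: κ·ε = 222.2000·1/793 = 0.2802
solve Ax = b  →  x = [-0.7456 0.7829]
‖b‖ = 4.0000, ‖x‖ = 1.0811
with δb = [0.0037 0.0035], A·Δx = δb → ‖Δx‖ = 0.3029
relative error = 0.2802
realised/bound = 1 exactly: the bound is attained for this b and d

0.2802
0.2802


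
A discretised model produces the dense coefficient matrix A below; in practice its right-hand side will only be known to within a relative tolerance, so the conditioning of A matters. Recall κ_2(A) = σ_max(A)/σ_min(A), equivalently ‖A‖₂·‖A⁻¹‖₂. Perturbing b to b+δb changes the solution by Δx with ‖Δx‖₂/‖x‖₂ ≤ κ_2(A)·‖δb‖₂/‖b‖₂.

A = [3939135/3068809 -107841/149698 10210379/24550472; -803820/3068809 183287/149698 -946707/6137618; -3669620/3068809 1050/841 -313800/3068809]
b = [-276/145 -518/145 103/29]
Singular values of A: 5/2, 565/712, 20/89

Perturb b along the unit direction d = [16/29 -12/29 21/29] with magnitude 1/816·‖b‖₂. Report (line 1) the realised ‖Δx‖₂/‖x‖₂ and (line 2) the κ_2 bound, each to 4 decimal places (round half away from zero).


from the listed singular values, σ₁ = 5/2, σ_n = 20/89
κ_2(A) = (5/2) / (20/89) = 11.1250
κ_2(A)·‖δb‖/‖b‖ = 0.0136
solve Ax = b  →  x = [-7.0299 -2.8970 12.1020]
‖b‖₂ = 5.3852 and ‖x‖₂ = 14.2923
Δx = A⁻¹·δb where δb = 1/816·5.3852·d; ‖Δx‖ = 0.0294
relative error = 0.0021
so the bound overstates the realised error by a factor of ≈ 6.6351 (computed from the unrounded values)

0.0021
0.0136


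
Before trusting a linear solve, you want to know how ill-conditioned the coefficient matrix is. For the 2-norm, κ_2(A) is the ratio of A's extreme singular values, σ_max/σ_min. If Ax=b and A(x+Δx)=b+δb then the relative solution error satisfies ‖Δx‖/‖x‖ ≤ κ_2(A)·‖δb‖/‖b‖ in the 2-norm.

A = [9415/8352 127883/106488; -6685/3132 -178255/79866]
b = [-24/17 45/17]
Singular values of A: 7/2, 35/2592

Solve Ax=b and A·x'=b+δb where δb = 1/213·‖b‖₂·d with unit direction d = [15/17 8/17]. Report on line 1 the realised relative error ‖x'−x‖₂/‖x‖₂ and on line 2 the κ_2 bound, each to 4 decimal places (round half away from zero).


1.2169
1.2169

from the listed singular values, σ₁ = 7/2, σ_n = 35/2592
κ_2(A) = (7/2) / (35/2592) = 259.2000
perturbation bound = 259.2000·1/213 = 1.2169
solve Ax = b  →  x = [-0.5911 -0.6207]
‖b‖₂ = 3.0000 and ‖x‖₂ = 0.8571
δb = ε·‖b‖·d = [0.0124 0.0066]; solving A·Δx = δb gives ‖Δx‖ = 1.0431
dividing the unrounded norms, ‖Δx‖/‖x‖ = 1.2169
so the bound is sharp here: realised error equals the bound


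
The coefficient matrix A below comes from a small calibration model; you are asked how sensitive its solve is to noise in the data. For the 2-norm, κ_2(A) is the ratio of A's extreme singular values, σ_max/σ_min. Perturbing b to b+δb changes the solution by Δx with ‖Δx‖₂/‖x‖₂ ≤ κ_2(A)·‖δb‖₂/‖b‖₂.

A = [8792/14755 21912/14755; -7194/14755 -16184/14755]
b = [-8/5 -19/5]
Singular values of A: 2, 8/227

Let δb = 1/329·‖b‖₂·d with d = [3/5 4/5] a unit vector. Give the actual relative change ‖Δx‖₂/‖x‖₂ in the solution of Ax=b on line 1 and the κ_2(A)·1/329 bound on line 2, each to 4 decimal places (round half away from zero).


σ_max = 2, σ_min = 8/227
condition number: 2 ÷ (8/227) = 56.7500
perturbation bound = 56.7500·1/329 = 0.1725
solve Ax = b  →  x = [104.9615 -43.1923]
‖b‖₂ = 4.1231 and ‖x‖₂ = 113.5011
re-solving with b+δb shifts x by Δx of norm 0.3556
realised ‖Δx‖/‖x‖ = 0.0031
so the bound overstates the realised error by a factor of ≈ 55.0561 (computed from the unrounded values)

0.0031
0.1725


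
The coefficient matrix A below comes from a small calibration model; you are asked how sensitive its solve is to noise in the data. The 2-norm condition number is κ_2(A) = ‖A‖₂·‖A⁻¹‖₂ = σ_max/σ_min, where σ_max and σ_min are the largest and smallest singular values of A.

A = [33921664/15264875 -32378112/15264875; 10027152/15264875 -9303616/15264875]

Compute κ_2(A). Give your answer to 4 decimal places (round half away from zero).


263.1875

form AᵀA = [2001956905216/372826254025 -76262925312/14913050161; -76262925312/14913050161 1815839051776/372826254025] with trace 4539590912/443313025 and determinant 16777216/11082825625
eigenvalues of AᵀA: λ = (tr ± √(tr²−4·det))/2 = 256/25, 65536/443313025
κ_2(A) = √(λ_max/λ_min) = √((256/25) / (65536/443313025)) = 263.1875


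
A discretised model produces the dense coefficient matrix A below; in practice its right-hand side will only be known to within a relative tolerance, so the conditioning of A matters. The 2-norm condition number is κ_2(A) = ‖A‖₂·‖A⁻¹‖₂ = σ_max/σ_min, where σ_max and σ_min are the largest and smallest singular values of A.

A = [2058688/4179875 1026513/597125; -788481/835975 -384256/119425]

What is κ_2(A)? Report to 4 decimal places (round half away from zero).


393.4000

AᵀA = [68445513721/60454515625 33521570496/8636359375; 33521570496/8636359375 16418843521/1233765625]; tr = 1396750154/96727225, det = 130321/96727225
solving λ² − 1396750154/96727225·λ + 130321/96727225 = 0 gives λ = 361/25, 361/3869089
κ_2(A) = √(λ_max/λ_min) = √((361/25) / (361/3869089)) = 393.4000


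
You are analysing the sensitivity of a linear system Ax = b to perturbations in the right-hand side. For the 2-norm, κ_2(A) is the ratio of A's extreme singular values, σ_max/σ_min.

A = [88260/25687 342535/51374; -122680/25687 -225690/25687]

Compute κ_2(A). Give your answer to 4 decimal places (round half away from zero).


form AᵀA = [22840210000/659821969 42803718750/659821969; 42803718750/659821969 321074130625/2639287876] with trace 1427110625/9132484 and determinant 6250000/2283121
eigenvalues of AᵀA: λ = (tr ± √(tr²−4·det))/2 = 625/4, 40000/2283121
κ_2(A) = √(λ_max/λ_min) = √((625/4) / (40000/2283121)) = 94.4375

94.4375


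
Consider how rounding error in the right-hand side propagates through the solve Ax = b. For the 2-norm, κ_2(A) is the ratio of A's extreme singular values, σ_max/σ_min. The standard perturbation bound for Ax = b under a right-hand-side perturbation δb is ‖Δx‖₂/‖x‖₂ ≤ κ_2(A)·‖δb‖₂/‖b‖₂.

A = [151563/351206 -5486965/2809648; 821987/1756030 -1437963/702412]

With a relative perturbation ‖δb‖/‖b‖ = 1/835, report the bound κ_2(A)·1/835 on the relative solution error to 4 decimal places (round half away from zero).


0.3283

M = AᵀA = [624973101197/1541820680450 -8886051951399/4933826177440; -8886051951399/4933826177440 63190586341129/7894121883904]. tr(M)=987365386961/117402169600, det(M)=17682025/18784347136
char-poly roots: 841/100 and 525625/4696086784
σ_max=√(841/100)=(29/10), σ_min=√(525625/4696086784)=(725/68528) → κ = 274.1120
bound on ‖Δx‖/‖x‖: κ·ε = 274.1120·1/835 = 0.3283


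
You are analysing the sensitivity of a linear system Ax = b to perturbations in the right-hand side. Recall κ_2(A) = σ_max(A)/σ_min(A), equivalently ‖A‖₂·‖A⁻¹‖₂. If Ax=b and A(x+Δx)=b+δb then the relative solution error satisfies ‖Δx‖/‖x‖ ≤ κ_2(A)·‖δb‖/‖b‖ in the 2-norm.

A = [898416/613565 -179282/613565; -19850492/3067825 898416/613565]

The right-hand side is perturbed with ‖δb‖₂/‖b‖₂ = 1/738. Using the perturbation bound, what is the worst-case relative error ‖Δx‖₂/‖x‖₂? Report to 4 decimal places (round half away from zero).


0.2473

form AᵀA = [246413334544/5598780625 -11088250272/1119756125; -11088250272/1119756125 99856436/44790245] with trace 154012724/3330625 and determinant 5345344/83265625
char-poly roots: 1156/25 and 4624/3330625
κ = σ_max/σ_min = (34/5)/(68/1825) = 182.5000
perturbation bound = 182.5000·1/738 = 0.2473


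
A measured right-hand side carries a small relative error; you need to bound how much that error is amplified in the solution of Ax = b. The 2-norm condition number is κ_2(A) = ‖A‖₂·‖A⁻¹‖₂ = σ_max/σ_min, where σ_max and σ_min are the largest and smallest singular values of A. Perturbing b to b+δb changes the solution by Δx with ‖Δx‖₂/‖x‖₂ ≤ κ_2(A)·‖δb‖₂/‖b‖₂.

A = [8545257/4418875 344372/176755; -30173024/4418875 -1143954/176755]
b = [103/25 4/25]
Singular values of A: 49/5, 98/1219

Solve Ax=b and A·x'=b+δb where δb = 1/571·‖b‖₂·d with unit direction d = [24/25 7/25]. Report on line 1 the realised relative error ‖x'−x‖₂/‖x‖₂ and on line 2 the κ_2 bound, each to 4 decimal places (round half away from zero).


from the listed singular values, σ₁ = 49/5, σ_n = 98/1219
condition number: (49/5) ÷ (98/1219) = 121.9000
bound on ‖Δx‖/‖x‖: κ·ε = 121.9000·1/571 = 0.2135
solve Ax = b  →  x = [-34.2400 36.0999]
‖b‖ = 4.1231, ‖x‖ = 49.7552
re-solving with b+δb shifts x by Δx of norm 0.0898
realised ‖Δx‖/‖x‖ = 0.0018
tightness: 0.0018 against a bound of 0.2135 (unrounded ratio ≈ 0.0085)

0.0018
0.2135


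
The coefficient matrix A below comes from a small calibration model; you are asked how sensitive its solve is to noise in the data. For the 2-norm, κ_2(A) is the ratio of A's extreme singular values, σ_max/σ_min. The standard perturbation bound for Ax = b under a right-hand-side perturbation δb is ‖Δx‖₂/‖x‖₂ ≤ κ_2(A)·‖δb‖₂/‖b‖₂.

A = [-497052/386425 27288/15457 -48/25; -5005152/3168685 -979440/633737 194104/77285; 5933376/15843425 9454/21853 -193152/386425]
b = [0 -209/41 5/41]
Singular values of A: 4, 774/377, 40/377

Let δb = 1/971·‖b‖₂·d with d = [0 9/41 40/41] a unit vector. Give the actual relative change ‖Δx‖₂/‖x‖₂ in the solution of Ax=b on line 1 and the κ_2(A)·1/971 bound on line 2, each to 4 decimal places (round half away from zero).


largest singular value 4, smallest 40/377
condition number: 4 ÷ (40/377) = 37.7000
κ_2(A)·‖δb‖/‖b‖ = 0.0388
solve Ax = b  →  x = [-0.0978 -7.0915 -6.4550]
‖b‖₂ = 5.0990 and ‖x‖₂ = 9.5899
Δx = A⁻¹·δb where δb = 1/971·5.0990·d; ‖Δx‖ = 0.0495
dividing the unrounded norms, ‖Δx‖/‖x‖ = 0.0052
realised/bound (from unrounded values) ≈ 0.1329

0.0052
0.0388


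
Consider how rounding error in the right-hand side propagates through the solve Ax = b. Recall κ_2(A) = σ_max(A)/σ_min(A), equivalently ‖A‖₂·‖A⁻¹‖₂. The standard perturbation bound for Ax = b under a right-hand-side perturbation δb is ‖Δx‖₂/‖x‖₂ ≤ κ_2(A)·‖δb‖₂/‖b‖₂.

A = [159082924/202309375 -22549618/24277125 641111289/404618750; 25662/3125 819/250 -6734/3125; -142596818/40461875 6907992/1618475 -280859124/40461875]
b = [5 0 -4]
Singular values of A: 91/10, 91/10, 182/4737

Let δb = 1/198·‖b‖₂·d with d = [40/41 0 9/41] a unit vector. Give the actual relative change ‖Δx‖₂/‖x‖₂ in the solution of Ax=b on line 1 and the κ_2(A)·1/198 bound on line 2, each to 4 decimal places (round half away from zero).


0.0081
1.1962

from the listed singular values, σ₁ = 91/10, σ_n = 182/4737
κ_2(A) = (91/10) / (182/4737) = 236.8500
κ_2(A)·‖δb‖/‖b‖ = 1.1962
solve Ax = b  →  x = [-17.2724 83.0242 60.3972]
‖b‖ = 6.4031, ‖x‖ = 104.1113
δb = ε·‖b‖·d = [0.0316 0.0000 0.0071]; solving A·Δx = δb gives ‖Δx‖ = 0.8417
dividing the unrounded norms, ‖Δx‖/‖x‖ = 0.0081
tightness: 0.0081 against a bound of 1.1962 (unrounded ratio ≈ 0.0068)


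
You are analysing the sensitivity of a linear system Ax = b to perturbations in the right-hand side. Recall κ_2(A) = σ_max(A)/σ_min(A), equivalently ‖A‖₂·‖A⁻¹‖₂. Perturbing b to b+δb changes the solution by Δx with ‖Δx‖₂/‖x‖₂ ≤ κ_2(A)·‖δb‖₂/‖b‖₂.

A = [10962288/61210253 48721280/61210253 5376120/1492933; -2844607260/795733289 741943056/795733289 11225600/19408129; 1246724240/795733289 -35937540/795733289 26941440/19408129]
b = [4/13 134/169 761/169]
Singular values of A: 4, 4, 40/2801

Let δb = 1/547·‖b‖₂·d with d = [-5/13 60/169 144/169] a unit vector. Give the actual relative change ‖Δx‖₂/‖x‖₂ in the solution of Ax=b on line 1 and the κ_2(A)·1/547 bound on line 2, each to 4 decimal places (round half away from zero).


0.0021
0.5121

largest singular value 4, smallest 40/2801
condition number: 4 ÷ (40/2801) = 280.1000
worst-case relative error ≤ 280.1000 × 1/547 = 0.5121
solve Ax = b  →  x = [-59.7177 -266.5510 61.9732]
2-norm of b is 4.5826; of x, 280.1006
with δb = [-0.0032 0.0030 0.0071], A·Δx = δb → ‖Δx‖ = 0.5866
realised ‖Δx‖/‖x‖ = 0.0021
tightness: 0.0021 against a bound of 0.5121 (unrounded ratio ≈ 0.0041)


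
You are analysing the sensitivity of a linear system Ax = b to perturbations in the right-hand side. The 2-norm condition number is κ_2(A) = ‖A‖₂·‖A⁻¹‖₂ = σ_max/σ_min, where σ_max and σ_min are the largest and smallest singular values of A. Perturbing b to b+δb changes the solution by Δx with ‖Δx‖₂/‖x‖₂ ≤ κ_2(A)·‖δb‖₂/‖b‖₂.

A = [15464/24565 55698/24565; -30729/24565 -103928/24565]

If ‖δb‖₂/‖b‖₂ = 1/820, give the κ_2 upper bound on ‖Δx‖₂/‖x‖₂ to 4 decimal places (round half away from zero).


M = AᵀA = [4094833/2088025 14030856/2088025; 14030856/2088025 48108292/2088025]. tr(M)=2088125/83521, det(M)=2500/83521
solving λ² − 2088125/83521·λ + 2500/83521 = 0 gives λ = 25, 100/83521
κ_2(A) = √(λ_max/λ_min) = √(25 / (100/83521)) = 144.5000
κ_2(A)·‖δb‖/‖b‖ = 0.1762

0.1762


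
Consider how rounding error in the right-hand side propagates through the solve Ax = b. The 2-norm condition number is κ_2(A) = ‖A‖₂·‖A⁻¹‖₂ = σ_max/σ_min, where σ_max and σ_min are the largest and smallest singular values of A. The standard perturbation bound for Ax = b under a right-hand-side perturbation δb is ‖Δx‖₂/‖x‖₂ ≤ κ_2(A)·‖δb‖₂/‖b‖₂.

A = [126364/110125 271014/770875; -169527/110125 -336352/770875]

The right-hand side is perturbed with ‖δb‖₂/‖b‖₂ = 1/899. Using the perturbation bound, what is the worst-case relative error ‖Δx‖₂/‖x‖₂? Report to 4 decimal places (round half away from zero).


form AᵀA = [1788290569/485100625 3650686344/3395704375; 3650686344/3395704375 7463250244/23769930625] with trace 152143181/38031889 and determinant 62500/38031889
char-poly roots: 4 and 15625/38031889
σ_max=√4=2, σ_min=√(15625/38031889)=(125/6167) → κ = 98.6720
worst-case relative error ≤ 98.6720 × 1/899 = 0.1098

0.1098


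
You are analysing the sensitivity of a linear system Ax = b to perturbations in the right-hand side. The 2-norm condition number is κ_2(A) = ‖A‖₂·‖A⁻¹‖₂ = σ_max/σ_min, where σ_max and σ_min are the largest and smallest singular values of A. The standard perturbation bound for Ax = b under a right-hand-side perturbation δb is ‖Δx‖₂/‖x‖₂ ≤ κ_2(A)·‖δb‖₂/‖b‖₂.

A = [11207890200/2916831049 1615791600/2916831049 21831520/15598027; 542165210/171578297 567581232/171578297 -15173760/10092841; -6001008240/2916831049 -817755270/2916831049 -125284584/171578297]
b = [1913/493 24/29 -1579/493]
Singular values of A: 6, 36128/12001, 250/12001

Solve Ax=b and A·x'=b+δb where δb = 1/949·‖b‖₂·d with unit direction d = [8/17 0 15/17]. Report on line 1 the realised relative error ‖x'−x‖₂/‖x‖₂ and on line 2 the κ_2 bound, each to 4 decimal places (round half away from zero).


0.0054
0.3035

largest singular value 6, smallest 250/12001
κ = σ_max/σ_min = 6/(250/12001) = 288.0240
worst-case relative error ≤ 288.0240 × 1/949 = 0.3035
solve Ax = b  →  x = [17.2700 -30.9646 -32.3846]
2-norm of b is 5.0990; of x, 48.0190
with δb = [0.0025 0.0000 0.0047], A·Δx = δb → ‖Δx‖ = 0.2579
dividing the unrounded norms, ‖Δx‖/‖x‖ = 0.0054
tightness: 0.0054 against a bound of 0.3035 (unrounded ratio ≈ 0.0177)


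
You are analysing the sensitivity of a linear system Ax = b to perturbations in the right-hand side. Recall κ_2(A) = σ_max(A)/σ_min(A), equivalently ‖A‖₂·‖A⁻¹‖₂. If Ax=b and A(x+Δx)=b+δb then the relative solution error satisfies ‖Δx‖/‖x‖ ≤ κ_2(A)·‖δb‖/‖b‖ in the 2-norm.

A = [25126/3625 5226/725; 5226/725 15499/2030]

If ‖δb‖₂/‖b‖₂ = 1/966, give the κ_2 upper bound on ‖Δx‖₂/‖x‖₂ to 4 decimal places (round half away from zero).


form AᵀA = [1562536/15625 2296827/21875; 2296827/21875 13505881/122500] with trace 643904081/3062500 and determinant 707281/765625
eigenvalues of AᵀA: λ = (tr ± √(tr²−4·det))/2 = 841/4, 3364/765625
κ = σ_max/σ_min = (29/2)/(58/875) = 218.7500
worst-case relative error ≤ 218.7500 × 1/966 = 0.2264

0.2264


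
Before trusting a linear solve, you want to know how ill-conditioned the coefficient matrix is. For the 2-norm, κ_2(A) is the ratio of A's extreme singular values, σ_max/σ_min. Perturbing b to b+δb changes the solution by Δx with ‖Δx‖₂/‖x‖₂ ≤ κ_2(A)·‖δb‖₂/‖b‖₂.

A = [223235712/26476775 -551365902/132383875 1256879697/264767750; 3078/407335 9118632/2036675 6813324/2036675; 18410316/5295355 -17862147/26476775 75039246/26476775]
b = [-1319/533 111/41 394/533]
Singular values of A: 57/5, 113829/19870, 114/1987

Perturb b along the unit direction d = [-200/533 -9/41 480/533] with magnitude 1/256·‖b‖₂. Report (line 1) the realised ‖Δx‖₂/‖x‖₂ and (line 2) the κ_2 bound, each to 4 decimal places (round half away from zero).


0.0146
0.7762

from the listed singular values, σ₁ = 57/5, σ_n = 114/1987
κ_2(A) = (57/5) / (114/1987) = 198.7000
perturbation bound = 198.7000·1/256 = 0.7762
solve Ax = b  →  x = [-10.5982 -7.8842 11.3851]
‖b‖ = 3.7417, ‖x‖ = 17.4386
re-solving with b+δb shifts x by Δx of norm 0.2548
dividing the unrounded norms, ‖Δx‖/‖x‖ = 0.0146
realised/bound (from unrounded values) ≈ 0.0188


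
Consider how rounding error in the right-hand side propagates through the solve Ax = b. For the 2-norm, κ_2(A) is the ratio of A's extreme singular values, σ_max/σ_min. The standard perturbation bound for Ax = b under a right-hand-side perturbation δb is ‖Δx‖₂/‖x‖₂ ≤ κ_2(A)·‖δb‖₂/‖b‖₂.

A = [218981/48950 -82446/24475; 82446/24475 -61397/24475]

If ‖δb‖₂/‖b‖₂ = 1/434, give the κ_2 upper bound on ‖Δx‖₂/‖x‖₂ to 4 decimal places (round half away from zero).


AᵀA = [3005682001/95844100 -563559633/23961025; -563559633/23961025 422677381/23961025]; tr = 187855661/3833764, det = 60025/3833764
char-poly roots: 49 and 1225/3833764
κ_2(A) = √(λ_max/λ_min) = √(49 / (1225/3833764)) = 391.6000
perturbation bound = 391.6000·1/434 = 0.9023

0.9023


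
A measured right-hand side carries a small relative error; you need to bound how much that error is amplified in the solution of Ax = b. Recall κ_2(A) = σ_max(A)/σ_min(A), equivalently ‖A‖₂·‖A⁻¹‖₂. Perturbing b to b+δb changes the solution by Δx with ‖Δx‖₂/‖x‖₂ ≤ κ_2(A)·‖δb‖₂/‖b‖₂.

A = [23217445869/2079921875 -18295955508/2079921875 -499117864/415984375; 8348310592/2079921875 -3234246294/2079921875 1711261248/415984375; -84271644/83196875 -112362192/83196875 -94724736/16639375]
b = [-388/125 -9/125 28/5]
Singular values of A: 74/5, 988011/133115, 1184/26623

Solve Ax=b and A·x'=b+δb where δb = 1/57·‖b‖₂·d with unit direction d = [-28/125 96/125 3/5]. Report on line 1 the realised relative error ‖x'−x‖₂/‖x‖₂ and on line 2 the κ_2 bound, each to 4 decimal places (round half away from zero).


from the listed singular values, σ₁ = 74/5, σ_n = 1184/26623
κ = σ_max/σ_min = (74/5)/(1184/26623) = 332.7875
worst-case relative error ≤ 332.7875 × 1/57 = 5.8384
solve Ax = b  →  x = [-52.0596 -69.0750 24.6666]
‖b‖ = 6.4031, ‖x‖ = 89.9444
re-solving with b+δb shifts x by Δx of norm 2.5259
dividing the unrounded norms, ‖Δx‖/‖x‖ = 0.0281
so the bound overstates the realised error by a factor of ≈ 207.8950 (computed from the unrounded values)

0.0281
5.8384


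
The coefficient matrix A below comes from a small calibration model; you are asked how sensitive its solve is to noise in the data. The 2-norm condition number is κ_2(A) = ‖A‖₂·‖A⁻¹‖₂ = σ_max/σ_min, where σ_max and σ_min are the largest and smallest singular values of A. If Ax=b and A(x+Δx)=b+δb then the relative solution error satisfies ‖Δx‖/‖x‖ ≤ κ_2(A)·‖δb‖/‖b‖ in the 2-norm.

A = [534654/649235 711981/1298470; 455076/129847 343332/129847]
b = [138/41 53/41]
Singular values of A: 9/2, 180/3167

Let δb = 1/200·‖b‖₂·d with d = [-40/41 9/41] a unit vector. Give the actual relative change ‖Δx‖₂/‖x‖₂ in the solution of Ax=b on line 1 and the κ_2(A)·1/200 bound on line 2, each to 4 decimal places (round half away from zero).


0.0060
0.3959

from the listed singular values, σ₁ = 9/2, σ_n = 180/3167
κ = σ_max/σ_min = (9/2)/(180/3167) = 79.1750
worst-case relative error ≤ 79.1750 × 1/200 = 0.3959
solve Ax = b  →  x = [32.0256 -41.9600]
2-norm of b is 3.6056; of x, 52.7852
with δb = [-0.0176 0.0040], A·Δx = δb → ‖Δx‖ = 0.3172
relative error = 0.0060
so the bound overstates the realised error by a factor of ≈ 65.8799 (computed from the unrounded values)


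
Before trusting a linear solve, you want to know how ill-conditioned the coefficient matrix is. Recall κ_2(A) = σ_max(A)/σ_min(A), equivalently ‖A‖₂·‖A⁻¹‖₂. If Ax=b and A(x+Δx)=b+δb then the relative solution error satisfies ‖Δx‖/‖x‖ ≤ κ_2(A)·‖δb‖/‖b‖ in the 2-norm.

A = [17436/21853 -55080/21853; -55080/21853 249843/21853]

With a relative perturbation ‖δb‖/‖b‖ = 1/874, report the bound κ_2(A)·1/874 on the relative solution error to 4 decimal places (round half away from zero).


0.0595

form AᵀA = [1985616/284089 -8757720/284089; -8757720/284089 38938329/284089] with trace 24345/169 and determinant 1296/169
eigenvalues of AᵀA: λ = (tr ± √(tr²−4·det))/2 = 144, 9/169
κ = σ_max/σ_min = 12/(3/13) = 52.0000
perturbation bound = 52.0000·1/874 = 0.0595


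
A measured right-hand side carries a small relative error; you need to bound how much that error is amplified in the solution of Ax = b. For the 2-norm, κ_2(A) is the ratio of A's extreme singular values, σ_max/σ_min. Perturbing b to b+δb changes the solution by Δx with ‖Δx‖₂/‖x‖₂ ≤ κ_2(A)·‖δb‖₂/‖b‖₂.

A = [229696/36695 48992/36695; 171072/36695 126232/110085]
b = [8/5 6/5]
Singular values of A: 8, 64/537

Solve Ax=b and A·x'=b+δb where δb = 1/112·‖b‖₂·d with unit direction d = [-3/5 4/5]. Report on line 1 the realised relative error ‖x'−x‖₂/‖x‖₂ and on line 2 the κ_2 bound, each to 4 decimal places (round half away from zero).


σ_max = 8, σ_min = 64/537
κ = σ_max/σ_min = 8/(64/537) = 67.1250
κ_2(A)·‖δb‖/‖b‖ = 0.5993
solve Ax = b  →  x = [0.2439 0.0549]
‖b‖₂ = 2.0000 and ‖x‖₂ = 0.2500
Δx = A⁻¹·δb where δb = 1/112·2.0000·d; ‖Δx‖ = 0.1498
realised ‖Δx‖/‖x‖ = 0.5993
realised/bound = 1 exactly: the bound is attained for this b and d

0.5993
0.5993


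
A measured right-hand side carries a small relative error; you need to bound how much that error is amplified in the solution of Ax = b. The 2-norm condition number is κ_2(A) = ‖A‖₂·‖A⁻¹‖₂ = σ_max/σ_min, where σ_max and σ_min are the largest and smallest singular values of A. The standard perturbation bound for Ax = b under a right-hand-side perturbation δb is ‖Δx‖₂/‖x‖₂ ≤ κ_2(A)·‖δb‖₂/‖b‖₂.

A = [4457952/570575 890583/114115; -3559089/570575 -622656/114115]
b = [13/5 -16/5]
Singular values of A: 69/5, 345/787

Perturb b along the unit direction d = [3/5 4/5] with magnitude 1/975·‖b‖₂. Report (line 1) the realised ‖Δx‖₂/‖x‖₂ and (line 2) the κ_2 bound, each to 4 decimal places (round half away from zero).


0.0042
0.0323

largest singular value 69/5, smallest 345/787
condition number: (69/5) ÷ (345/787) = 31.4800
bound on ‖Δx‖/‖x‖: κ·ε = 31.4800·1/975 = 0.0323
solve Ax = b  →  x = [1.7831 -1.4520]
‖b‖₂ = 4.1231 and ‖x‖₂ = 2.2995
re-solving with b+δb shifts x by Δx of norm 0.0096
realised ‖Δx‖/‖x‖ = 0.0042
tightness: 0.0042 against a bound of 0.0323 (unrounded ratio ≈ 0.1299)


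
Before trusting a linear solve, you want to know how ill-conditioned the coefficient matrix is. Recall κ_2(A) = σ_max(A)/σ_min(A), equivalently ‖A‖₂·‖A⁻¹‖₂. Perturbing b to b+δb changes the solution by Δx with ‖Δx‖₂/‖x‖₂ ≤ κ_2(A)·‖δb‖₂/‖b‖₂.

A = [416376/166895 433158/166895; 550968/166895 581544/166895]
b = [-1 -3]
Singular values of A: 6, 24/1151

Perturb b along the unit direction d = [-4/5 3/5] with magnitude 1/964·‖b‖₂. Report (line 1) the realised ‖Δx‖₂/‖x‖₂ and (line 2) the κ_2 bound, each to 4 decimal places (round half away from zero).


from the listed singular values, σ₁ = 6, σ_n = 24/1151
condition number: 6 ÷ (24/1151) = 287.7500
perturbation bound = 287.7500·1/964 = 0.2985
solve Ax = b  →  x = [34.3836 -33.4368]
2-norm of b is 3.1623; of x, 47.9609
Δx = A⁻¹·δb where δb = 1/964·3.1623·d; ‖Δx‖ = 0.1573
dividing the unrounded norms, ‖Δx‖/‖x‖ = 0.0033
realised/bound (from unrounded values) ≈ 0.0110

0.0033
0.2985


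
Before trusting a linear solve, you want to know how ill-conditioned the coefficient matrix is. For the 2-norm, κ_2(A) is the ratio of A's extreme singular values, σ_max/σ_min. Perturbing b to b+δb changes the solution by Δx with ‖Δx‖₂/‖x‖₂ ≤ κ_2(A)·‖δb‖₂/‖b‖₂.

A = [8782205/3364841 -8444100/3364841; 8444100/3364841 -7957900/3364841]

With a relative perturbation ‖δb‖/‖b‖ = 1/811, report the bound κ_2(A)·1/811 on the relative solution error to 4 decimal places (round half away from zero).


0.2467

M = AᵀA = [176492211025/13462728841 -168079810500/13462728841; -168079810500/13462728841 160084420000/13462728841]. tr(M)=400210025/16008001, det(M)=250000/16008001
solving λ² − 400210025/16008001·λ + 250000/16008001 = 0 gives λ = 25, 10000/16008001
so κ_2 = √(25 / (10000/16008001)) = 200.0500
worst-case relative error ≤ 200.0500 × 1/811 = 0.2467


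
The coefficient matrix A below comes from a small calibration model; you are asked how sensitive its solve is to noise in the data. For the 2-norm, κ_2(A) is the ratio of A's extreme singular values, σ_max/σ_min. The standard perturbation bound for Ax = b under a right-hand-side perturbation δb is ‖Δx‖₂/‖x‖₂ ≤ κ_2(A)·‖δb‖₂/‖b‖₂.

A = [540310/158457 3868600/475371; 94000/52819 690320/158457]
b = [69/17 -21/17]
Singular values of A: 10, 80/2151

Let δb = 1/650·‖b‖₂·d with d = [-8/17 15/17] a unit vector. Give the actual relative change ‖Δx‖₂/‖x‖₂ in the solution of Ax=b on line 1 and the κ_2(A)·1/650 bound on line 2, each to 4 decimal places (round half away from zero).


0.0022
0.4137

σ_max = 10, σ_min = 80/2151
κ = σ_max/σ_min = 10/(80/2151) = 268.8750
perturbation bound = 268.8750·1/650 = 0.4137
solve Ax = b  →  x = [74.5731 -30.7471]
‖b‖ = 4.2426, ‖x‖ = 80.6631
with δb = [-0.0031 0.0058], A·Δx = δb → ‖Δx‖ = 0.1755
dividing the unrounded norms, ‖Δx‖/‖x‖ = 0.0022
tightness: 0.0022 against a bound of 0.4137 (unrounded ratio ≈ 0.0053)


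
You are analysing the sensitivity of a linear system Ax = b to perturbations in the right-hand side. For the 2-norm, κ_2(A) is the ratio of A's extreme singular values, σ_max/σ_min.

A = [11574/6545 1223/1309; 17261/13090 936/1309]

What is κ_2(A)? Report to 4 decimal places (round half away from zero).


192.5000

AᵀA = [33350881/6853924 4446630/1713481; 4446630/1713481 2371825/1713481]; tr = 148229/23716, det = 25/23716
λ_max, λ_min = (148229/23716 ± √21969464841/562448656)/2 = 25/4, 1/5929
κ_2(A) = √(λ_max/λ_min) = √((25/4) / (1/5929)) = 192.5000


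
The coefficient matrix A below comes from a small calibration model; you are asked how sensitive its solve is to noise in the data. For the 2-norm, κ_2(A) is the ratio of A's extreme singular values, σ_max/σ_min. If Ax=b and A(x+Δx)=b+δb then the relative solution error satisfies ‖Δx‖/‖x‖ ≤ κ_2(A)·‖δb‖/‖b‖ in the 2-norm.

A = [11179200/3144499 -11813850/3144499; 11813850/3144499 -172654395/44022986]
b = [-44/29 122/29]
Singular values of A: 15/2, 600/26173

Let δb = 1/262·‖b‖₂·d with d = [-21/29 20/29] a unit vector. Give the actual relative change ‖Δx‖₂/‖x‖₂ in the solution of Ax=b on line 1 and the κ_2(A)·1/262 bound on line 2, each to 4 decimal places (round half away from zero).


0.0043
1.2487

from the listed singular values, σ₁ = 15/2, σ_n = 600/26173
condition number: (15/2) ÷ (600/26173) = 327.1625
perturbation bound = 327.1625·1/262 = 1.2487
solve Ax = b  →  x = [126.5363 120.1425]
‖b‖₂ = 4.4721 and ‖x‖₂ = 174.4869
δb = ε·‖b‖·d = [-0.0124 0.0118]; solving A·Δx = δb gives ‖Δx‖ = 0.7446
dividing the unrounded norms, ‖Δx‖/‖x‖ = 0.0043
so the bound overstates the realised error by a factor of ≈ 292.6234 (computed from the unrounded values)


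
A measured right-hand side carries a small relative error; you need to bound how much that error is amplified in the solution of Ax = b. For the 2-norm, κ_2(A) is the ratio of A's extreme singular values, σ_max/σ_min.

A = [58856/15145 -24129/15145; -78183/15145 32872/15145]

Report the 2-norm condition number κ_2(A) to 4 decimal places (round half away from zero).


233.0000

AᵀA = [29466493/705757 -12277440/705757; -12277440/705757 5116237/705757]; tr = 2660210/54289, det = 2401/54289
eigenvalues of AᵀA: λ = (tr ± √(tr²−4·det))/2 = 49, 49/54289
κ_2(A) = √(λ_max/λ_min) = √(49 / (49/54289)) = 233.0000


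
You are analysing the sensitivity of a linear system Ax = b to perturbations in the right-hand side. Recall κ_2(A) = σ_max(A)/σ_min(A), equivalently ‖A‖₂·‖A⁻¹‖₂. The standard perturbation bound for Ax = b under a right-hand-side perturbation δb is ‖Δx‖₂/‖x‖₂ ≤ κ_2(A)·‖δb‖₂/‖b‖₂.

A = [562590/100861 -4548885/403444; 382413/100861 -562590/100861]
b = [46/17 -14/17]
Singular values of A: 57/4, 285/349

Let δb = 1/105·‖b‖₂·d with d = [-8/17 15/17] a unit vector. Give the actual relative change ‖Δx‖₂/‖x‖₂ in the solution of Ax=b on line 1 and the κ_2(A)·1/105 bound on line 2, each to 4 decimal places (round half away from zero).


0.0134
0.1662

σ_max = 57/4, σ_min = 285/349
κ_2(A) = (57/4) / (285/349) = 17.4500
perturbation bound = 17.4500·1/105 = 0.1662
solve Ax = b  →  x = [-2.0949 -1.2764]
‖b‖ = 2.8284, ‖x‖ = 2.4531
δb = ε·‖b‖·d = [-0.0127 0.0238]; solving A·Δx = δb gives ‖Δx‖ = 0.0330
relative error = 0.0134
so the bound overstates the realised error by a factor of ≈ 12.3593 (computed from the unrounded values)
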